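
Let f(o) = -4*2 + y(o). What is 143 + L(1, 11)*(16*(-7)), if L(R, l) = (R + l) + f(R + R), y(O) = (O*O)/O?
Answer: -529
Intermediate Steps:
y(O) = O (y(O) = O²/O = O)
f(o) = -8 + o (f(o) = -4*2 + o = -8 + o)
L(R, l) = -8 + l + 3*R (L(R, l) = (R + l) + (-8 + (R + R)) = (R + l) + (-8 + 2*R) = -8 + l + 3*R)
143 + L(1, 11)*(16*(-7)) = 143 + (-8 + 11 + 3*1)*(16*(-7)) = 143 + (-8 + 11 + 3)*(-112) = 143 + 6*(-112) = 143 - 672 = -529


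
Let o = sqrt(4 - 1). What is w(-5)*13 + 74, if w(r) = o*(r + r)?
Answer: 74 - 130*sqrt(3) ≈ -151.17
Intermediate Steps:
o = sqrt(3) ≈ 1.7320
w(r) = 2*r*sqrt(3) (w(r) = sqrt(3)*(r + r) = sqrt(3)*(2*r) = 2*r*sqrt(3))
w(-5)*13 + 74 = (2*(-5)*sqrt(3))*13 + 74 = -10*sqrt(3)*13 + 74 = -130*sqrt(3) + 74 = 74 - 130*sqrt(3)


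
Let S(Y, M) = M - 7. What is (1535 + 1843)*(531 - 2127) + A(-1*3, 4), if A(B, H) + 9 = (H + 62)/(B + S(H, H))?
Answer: -5391308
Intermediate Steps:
S(Y, M) = -7 + M
A(B, H) = -9 + (62 + H)/(-7 + B + H) (A(B, H) = -9 + (H + 62)/(B + (-7 + H)) = -9 + (62 + H)/(-7 + B + H))
(1535 + 1843)*(531 - 2127) + A(-1*3, 4) = (1535 + 1843)*(531 - 2127) + (125 - (-9)*3 - 8*4)/(-7 - 1*3 + 4) = 3378*(-1596) + (125 - 9*(-3) - 32)/(-7 - 3 + 4) = -5391288 + (125 + 27 - 32)/(-6) = -5391288 - ⅙*120 = -5391288 - 20 = -5391308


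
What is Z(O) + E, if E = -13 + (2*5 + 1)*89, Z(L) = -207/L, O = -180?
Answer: 19343/20 ≈ 967.15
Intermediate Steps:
E = 966 (E = -13 + (10 + 1)*89 = -13 + 11*89 = -13 + 979 = 966)
Z(O) + E = -207/(-180) + 966 = -207*(-1/180) + 966 = 23/20 + 966 = 19343/20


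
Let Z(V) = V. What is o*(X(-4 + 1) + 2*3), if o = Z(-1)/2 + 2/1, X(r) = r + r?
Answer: 0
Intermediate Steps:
X(r) = 2*r
o = 3/2 (o = -1/2 + 2/1 = -1*½ + 2*1 = -½ + 2 = 3/2 ≈ 1.5000)
o*(X(-4 + 1) + 2*3) = 3*(2*(-4 + 1) + 2*3)/2 = 3*(2*(-3) + 6)/2 = 3*(-6 + 6)/2 = (3/2)*0 = 0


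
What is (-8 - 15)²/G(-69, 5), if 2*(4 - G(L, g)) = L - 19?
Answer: 529/48 ≈ 11.021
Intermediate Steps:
G(L, g) = 27/2 - L/2 (G(L, g) = 4 - (L - 19)/2 = 4 - (-19 + L)/2 = 4 + (19/2 - L/2) = 27/2 - L/2)
(-8 - 15)²/G(-69, 5) = (-8 - 15)²/(27/2 - ½*(-69)) = (-23)²/(27/2 + 69/2) = 529/48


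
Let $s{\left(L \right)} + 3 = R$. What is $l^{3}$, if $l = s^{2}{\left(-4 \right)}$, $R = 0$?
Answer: $729$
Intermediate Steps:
$s{\left(L \right)} = -3$ ($s{\left(L \right)} = -3 + 0 = -3$)
$l = 9$ ($l = \left(-3\right)^{2} = 9$)
$l^{3} = 9^{3} = 729$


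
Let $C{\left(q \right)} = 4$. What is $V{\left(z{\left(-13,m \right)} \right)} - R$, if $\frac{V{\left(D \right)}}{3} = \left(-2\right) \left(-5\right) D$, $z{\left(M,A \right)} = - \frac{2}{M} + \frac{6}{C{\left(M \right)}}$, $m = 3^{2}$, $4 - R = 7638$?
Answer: $\frac{99887}{13} \approx 7683.6$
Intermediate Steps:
$R = -7634$ ($R = 4 - 7638 = -7634$)
$m = 9$
$z{\left(M,A \right)} = \frac{3}{2} - \frac{2}{M}$ ($z{\left(M,A \right)} = - \frac{2}{M} + \frac{6}{4} = - \frac{2}{M} + 6 \cdot \frac{1}{4} = - \frac{2}{M} + \frac{3}{2} = \frac{3}{2} - \frac{2}{M}$)
$V{\left(D \right)} = 30 D$ ($V{\left(D \right)} = 3 \left(-2\right) \left(-5\right) D = 3 \cdot 10 D = 30 D$)
$V{\left(z{\left(-13,m \right)} \right)} - R = 30 \left(\frac{3}{2} - \frac{2}{-13}\right) - -7634 = 30 \left(\frac{3}{2} - - \frac{2}{13}\right) + 7634 = 30 \left(\frac{3}{2} + \frac{2}{13}\right) + 7634 = 30 \cdot \frac{43}{26} + 7634 = \frac{645}{13} + 7634 = \frac{99887}{13}$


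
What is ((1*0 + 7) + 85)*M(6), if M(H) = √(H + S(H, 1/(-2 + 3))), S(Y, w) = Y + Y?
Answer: 276*√2 ≈ 390.32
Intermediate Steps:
S(Y, w) = 2*Y
M(H) = √3*√H (M(H) = √(H + 2*H) = √(3*H) = √3*√H)
((1*0 + 7) + 85)*M(6) = ((1*0 + 7) + 85)*(√3*√6) = ((0 + 7) + 85)*(3*√2) = (7 + 85)*(3*√2) = 92*(3*√2) = 276*√2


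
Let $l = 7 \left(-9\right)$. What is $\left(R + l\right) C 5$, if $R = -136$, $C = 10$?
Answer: $-9950$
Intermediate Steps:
$l = -63$
$\left(R + l\right) C 5 = \left(-136 - 63\right) 10 \cdot 5 = \left(-199\right) 50 = -9950$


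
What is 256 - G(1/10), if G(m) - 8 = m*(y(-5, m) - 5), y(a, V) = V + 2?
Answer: 24829/100 ≈ 248.29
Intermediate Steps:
y(a, V) = 2 + V
G(m) = 8 + m*(-3 + m) (G(m) = 8 + m*((2 + m) - 5) = 8 + m*(-3 + m))
256 - G(1/10) = 256 - (8 + (1/10)**2 - 3/10) = 256 - (8 + (1/10)**2 - 3*1/10) = 256 - (8 + 1/100 - 3/10) = 256 - 1*771/100 = 256 - 771/100 = 24829/100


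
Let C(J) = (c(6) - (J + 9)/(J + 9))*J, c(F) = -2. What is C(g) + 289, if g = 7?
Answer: 268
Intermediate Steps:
C(J) = -3*J (C(J) = (-2 - (J + 9)/(J + 9))*J = (-2 - (9 + J)/(9 + J))*J = (-2 - 1*1)*J = (-2 - 1)*J = -3*J)
C(g) + 289 = -3*7 + 289 = -21 + 289 = 268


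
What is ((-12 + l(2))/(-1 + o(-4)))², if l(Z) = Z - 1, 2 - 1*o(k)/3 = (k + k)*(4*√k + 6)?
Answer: -1774223/3488674225 - 6923136*I/3488674225 ≈ -0.00050857 - 0.0019845*I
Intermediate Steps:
o(k) = 6 - 6*k*(6 + 4*√k) (o(k) = 6 - 3*(k + k)*(4*√k + 6) = 6 - 3*2*k*(6 + 4*√k) = 6 - 6*k*(6 + 4*√k))
l(Z) = -1 + Z
((-12 + l(2))/(-1 + o(-4)))² = ((-12 + (-1 + 2))/(-1 + (6 - 36*(-4) - (-192)*I)))² = ((-12 + 1)/(-1 + (6 + 144 - (-192)*I)))² = (-11/(-1 + (6 + 144 + 192*I)))² = (-11/(-1 + (150 + 192*I)))² = (-11*(149 - 192*I)/59065)² = 121*(149 - 192*I)²/3488674225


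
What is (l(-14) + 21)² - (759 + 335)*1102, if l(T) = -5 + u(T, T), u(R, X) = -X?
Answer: -1204688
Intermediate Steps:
l(T) = -5 - T
(l(-14) + 21)² - (759 + 335)*1102 = ((-5 - 1*(-14)) + 21)² - (759 + 335)*1102 = ((-5 + 14) + 21)² - 1094*1102 = (9 + 21)² - 1*1205588 = 30² - 1205588 = 900 - 1205588 = -1204688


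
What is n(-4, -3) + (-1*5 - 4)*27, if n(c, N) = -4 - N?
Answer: -244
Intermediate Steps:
n(-4, -3) + (-1*5 - 4)*27 = (-4 - 1*(-3)) + (-1*5 - 4)*27 = (-4 + 3) + (-5 - 4)*27 = -1 - 9*27 = -1 - 243 = -244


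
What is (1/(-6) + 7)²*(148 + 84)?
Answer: 97498/9 ≈ 10833.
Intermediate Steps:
(1/(-6) + 7)²*(148 + 84) = (-⅙ + 7)²*232 = (41/6)²*232 = (1681/36)*232 = 97498/9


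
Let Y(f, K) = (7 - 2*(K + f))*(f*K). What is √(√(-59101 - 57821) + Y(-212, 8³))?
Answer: √(64366592 + I*√116922) ≈ 8022.9 + 0.02*I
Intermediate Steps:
Y(f, K) = K*f*(7 - 2*K - 2*f) (Y(f, K) = (7 + (-2*K - 2*f))*(K*f) = (7 - 2*K - 2*f)*(K*f) = K*f*(7 - 2*K - 2*f))
√(√(-59101 - 57821) + Y(-212, 8³)) = √(√(-59101 - 57821) + 8³*(-212)*(7 - 2*8³ - 2*(-212))) = √(√(-116922) + 512*(-212)*(7 - 2*512 + 424)) = √(I*√116922 + 512*(-212)*(7 - 1024 + 424)) = √(I*√116922 + 512*(-212)*(-593)) = √(I*√116922 + 64366592) = √(64366592 + I*√116922)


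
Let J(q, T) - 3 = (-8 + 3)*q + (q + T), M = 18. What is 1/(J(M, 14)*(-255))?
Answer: 1/14025 ≈ 7.1301e-5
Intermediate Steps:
J(q, T) = 3 + T - 4*q (J(q, T) = 3 + ((-8 + 3)*q + (q + T)) = 3 + (-5*q + (T + q)) = 3 + (T - 4*q) = 3 + T - 4*q)
1/(J(M, 14)*(-255)) = 1/((3 + 14 - 4*18)*(-255)) = 1/((3 + 14 - 72)*(-255)) = 1/(-55*(-255)) = 1/14025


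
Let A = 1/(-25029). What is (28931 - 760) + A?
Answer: 705091958/25029 ≈ 28171.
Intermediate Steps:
A = -1/25029 ≈ -3.9954e-5
(28931 - 760) + A = (28931 - 760) - 1/25029 = 28171 - 1/25029 = 705091958/25029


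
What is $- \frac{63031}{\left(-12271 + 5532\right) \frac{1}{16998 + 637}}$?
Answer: $\frac{1111551685}{6739} \approx 1.6494 \cdot 10^{5}$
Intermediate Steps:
$- \frac{63031}{\left(-12271 + 5532\right) \frac{1}{16998 + 637}} = - \frac{63031}{\left(-6739\right) \frac{1}{17635}} = - \frac{63031}{- \frac{6739}{17635}} = \left(-63031\right) \left(- \frac{17635}{6739}\right) = \frac{1111551685}{6739}$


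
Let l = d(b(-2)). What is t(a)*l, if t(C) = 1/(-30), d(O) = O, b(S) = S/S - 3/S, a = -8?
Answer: -1/12 ≈ -0.083333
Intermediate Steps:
b(S) = 1 - 3/S
t(C) = -1/30
l = 5/2 (l = (-3 - 2)/(-2) = -1/2*(-5) = 5/2 ≈ 2.5000)
t(a)*l = -1/30*5/2 = -1/12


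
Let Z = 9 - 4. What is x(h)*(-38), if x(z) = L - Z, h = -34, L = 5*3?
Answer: -380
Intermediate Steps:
L = 15
Z = 5
x(z) = 10 (x(z) = 15 - 1*5 = 15 - 5 = 10)
x(h)*(-38) = 10*(-38) = -380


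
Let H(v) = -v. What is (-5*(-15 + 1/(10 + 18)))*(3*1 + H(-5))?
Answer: 4190/7 ≈ 598.57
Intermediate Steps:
(-5*(-15 + 1/(10 + 18)))*(3*1 + H(-5)) = (-5*(-15 + 1/(10 + 18)))*(3*1 - 1*(-5)) = (-5*(-15 + 1/28))*(3 + 5) = -5*(-15 + 1/28)*8 = -5*(-419/28)*8 = (2095/28)*8 = 4190/7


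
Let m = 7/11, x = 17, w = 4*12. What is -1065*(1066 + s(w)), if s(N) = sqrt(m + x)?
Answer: -1135290 - 1065*sqrt(2134)/11 ≈ -1.1398e+6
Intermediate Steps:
w = 48
m = 7/11 (m = 7*(1/11) = 7/11 ≈ 0.63636)
s(N) = sqrt(2134)/11 (s(N) = sqrt(7/11 + 17) = sqrt(194/11) = sqrt(2134)/11)
-1065*(1066 + s(w)) = -1065*(1066 + sqrt(2134)/11) = -1135290 - 1065*sqrt(2134)/11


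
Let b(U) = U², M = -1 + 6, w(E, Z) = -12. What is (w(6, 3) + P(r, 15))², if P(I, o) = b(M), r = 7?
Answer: 169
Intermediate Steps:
M = 5
P(I, o) = 25 (P(I, o) = 5² = 25)
(w(6, 3) + P(r, 15))² = (-12 + 25)² = 13² = 169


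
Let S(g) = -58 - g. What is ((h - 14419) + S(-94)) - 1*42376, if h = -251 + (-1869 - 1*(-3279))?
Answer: -55600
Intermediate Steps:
h = 1159 (h = -251 + (-1869 + 3279) = -251 + 1410 = 1159)
((h - 14419) + S(-94)) - 1*42376 = ((1159 - 14419) + (-58 - 1*(-94))) - 1*42376 = (-13260 + (-58 + 94)) - 42376 = (-13260 + 36) - 42376 = -13224 - 42376 = -55600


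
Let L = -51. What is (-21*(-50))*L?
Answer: -53550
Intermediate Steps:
(-21*(-50))*L = -21*(-50)*(-51) = 1050*(-51) = -53550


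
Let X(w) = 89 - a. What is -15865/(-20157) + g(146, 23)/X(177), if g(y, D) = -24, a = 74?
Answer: -81931/100785 ≈ -0.81293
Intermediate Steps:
X(w) = 15 (X(w) = 89 - 1*74 = 89 - 74 = 15)
-15865/(-20157) + g(146, 23)/X(177) = -15865/(-20157) - 24/15 = -15865*(-1/20157) - 24*1/15 = 15865/20157 - 8/5 = -81931/100785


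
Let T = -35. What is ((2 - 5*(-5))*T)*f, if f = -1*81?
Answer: 76545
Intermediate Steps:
f = -81
((2 - 5*(-5))*T)*f = ((2 - 5*(-5))*(-35))*(-81) = ((2 + 25)*(-35))*(-81) = (27*(-35))*(-81) = -945*(-81) = 76545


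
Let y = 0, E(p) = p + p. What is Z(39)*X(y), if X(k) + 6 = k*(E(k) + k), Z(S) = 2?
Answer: -12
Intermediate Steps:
E(p) = 2*p
X(k) = -6 + 3*k² (X(k) = -6 + k*(2*k + k) = -6 + k*(3*k) = -6 + 3*k²)
Z(39)*X(y) = 2*(-6 + 3*0²) = 2*(-6 + 3*0) = 2*(-6 + 0) = 2*(-6) = -12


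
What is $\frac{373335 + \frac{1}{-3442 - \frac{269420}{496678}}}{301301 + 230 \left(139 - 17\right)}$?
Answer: $\frac{319170642534241}{281576498526828} \approx 1.1335$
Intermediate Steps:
$\frac{373335 + \frac{1}{-3442 - \frac{269420}{496678}}}{301301 + 230 \left(139 - 17\right)} = \frac{373335 + \frac{1}{-3442 - \frac{134710}{248339}}}{301301 + 230 \cdot 122} = \frac{373335 + \frac{1}{-3442 - \frac{134710}{248339}}}{301301 + 28060} = \frac{373335 + \frac{1}{- \frac{854917548}{248339}}}{329361} = \left(373335 - \frac{248339}{854917548}\right) \frac{1}{329361} = \frac{319170642534241}{854917548} \cdot \frac{1}{329361} = \frac{319170642534241}{281576498526828}$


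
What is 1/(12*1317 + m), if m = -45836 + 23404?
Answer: -1/6628 ≈ -0.00015088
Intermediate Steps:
m = -22432
1/(12*1317 + m) = 1/(12*1317 - 22432) = 1/(15804 - 22432) = 1/(-6628) = -1/6628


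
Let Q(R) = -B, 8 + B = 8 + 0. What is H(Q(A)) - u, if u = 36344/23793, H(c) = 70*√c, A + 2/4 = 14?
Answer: -472/309 ≈ -1.5275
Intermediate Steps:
A = 27/2 (A = -½ + 14 = 27/2 ≈ 13.500)
B = 0 (B = -8 + (8 + 0) = -8 + 8 = 0)
Q(R) = 0 (Q(R) = -1*0 = 0)
u = 472/309 (u = 36344*(1/23793) = 472/309 ≈ 1.5275)
H(Q(A)) - u = 70*√0 - 1*472/309 = 70*0 - 472/309 = 0 - 472/309 = -472/309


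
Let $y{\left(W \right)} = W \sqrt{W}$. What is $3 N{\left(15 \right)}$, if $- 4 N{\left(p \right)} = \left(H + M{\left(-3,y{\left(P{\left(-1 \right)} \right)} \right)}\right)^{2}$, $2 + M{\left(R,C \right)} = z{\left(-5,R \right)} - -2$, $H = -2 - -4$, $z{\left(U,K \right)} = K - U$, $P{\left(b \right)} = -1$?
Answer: $-12$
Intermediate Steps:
$H = 2$ ($H = -2 + 4 = 2$)
$y{\left(W \right)} = W^{\frac{3}{2}}$
$M{\left(R,C \right)} = 5 + R$ ($M{\left(R,C \right)} = -2 + \left(\left(R - -5\right) - -2\right) = -2 + \left(\left(R + 5\right) + 2\right) = -2 + \left(\left(5 + R\right) + 2\right) = -2 + \left(7 + R\right) = 5 + R$)
$N{\left(p \right)} = -4$ ($N{\left(p \right)} = - \frac{\left(2 + \left(5 - 3\right)\right)^{2}}{4} = - \frac{\left(2 + 2\right)^{2}}{4} = - \frac{4^{2}}{4} = \left(- \frac{1}{4}\right) 16 = -4$)
$3 N{\left(15 \right)} = 3 \left(-4\right) = -12$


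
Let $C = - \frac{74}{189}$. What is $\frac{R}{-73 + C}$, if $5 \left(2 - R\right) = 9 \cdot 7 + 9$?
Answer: $\frac{11718}{69355} \approx 0.16896$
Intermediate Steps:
$R = - \frac{62}{5}$ ($R = 2 - \frac{9 \cdot 7 + 9}{5} = 2 - \frac{63 + 9}{5} = 2 - \frac{72}{5} = - \frac{62}{5} \approx -12.4$)
$C = - \frac{74}{189}$ ($C = \left(-74\right) \frac{1}{189} = - \frac{74}{189} \approx -0.39153$)
$\frac{R}{-73 + C} = \frac{1}{-73 - \frac{74}{189}} \left(- \frac{62}{5}\right) = \frac{1}{- \frac{13871}{189}} \left(- \frac{62}{5}\right) = \left(- \frac{189}{13871}\right) \left(- \frac{62}{5}\right) = \frac{11718}{69355}$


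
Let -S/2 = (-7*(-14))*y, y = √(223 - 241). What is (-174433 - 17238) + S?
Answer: -191671 - 588*I*√2 ≈ -1.9167e+5 - 831.56*I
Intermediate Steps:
y = 3*I*√2 (y = √(-18) = 3*I*√2 ≈ 4.2426*I)
S = -588*I*√2 (S = -2*(-7*(-14))*3*I*√2 = -196*3*I*√2 = -588*I*√2 ≈ -831.56*I)
(-174433 - 17238) + S = (-174433 - 17238) - 588*I*√2 = -191671 - 588*I*√2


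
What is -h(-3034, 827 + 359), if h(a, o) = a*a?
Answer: -9205156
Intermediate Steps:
h(a, o) = a²
-h(-3034, 827 + 359) = -1*(-3034)² = -1*9205156 = -9205156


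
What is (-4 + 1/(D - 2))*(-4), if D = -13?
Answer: 244/15 ≈ 16.267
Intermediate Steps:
(-4 + 1/(D - 2))*(-4) = (-4 + 1/(-13 - 2))*(-4) = (-4 + 1/(-15))*(-4) = (-4 - 1/15)*(-4) = -61/15*(-4) = 244/15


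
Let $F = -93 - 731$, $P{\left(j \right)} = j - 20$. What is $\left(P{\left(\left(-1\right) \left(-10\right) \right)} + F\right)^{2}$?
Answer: $695556$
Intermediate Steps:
$P{\left(j \right)} = -20 + j$ ($P{\left(j \right)} = j - 20 = -20 + j$)
$F = -824$ ($F = -93 - 731 = -824$)
$\left(P{\left(\left(-1\right) \left(-10\right) \right)} + F\right)^{2} = \left(\left(-20 - -10\right) - 824\right)^{2} = \left(\left(-20 + 10\right) - 824\right)^{2} = \left(-10 - 824\right)^{2} = \left(-834\right)^{2} = 695556$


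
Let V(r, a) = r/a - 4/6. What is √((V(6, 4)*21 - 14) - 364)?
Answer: I*√1442/2 ≈ 18.987*I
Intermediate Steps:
V(r, a) = -⅔ + r/a (V(r, a) = r/a - 4*⅙ = r/a - ⅔ = -⅔ + r/a)
√((V(6, 4)*21 - 14) - 364) = √(((-⅔ + 6/4)*21 - 14) - 364) = √(((-⅔ + 6*(¼))*21 - 14) - 364) = √(((-⅔ + 3/2)*21 - 14) - 364) = √(((⅚)*21 - 14) - 364) = √((35/2 - 14) - 364) = √(7/2 - 364) = √(-721/2) = I*√1442/2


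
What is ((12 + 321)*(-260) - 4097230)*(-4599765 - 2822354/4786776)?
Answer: 23029831859116049285/1196694 ≈ 1.9245e+13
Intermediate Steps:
((12 + 321)*(-260) - 4097230)*(-4599765 - 2822354/4786776) = (333*(-260) - 4097230)*(-4599765 - 2822354*1/4786776) = (-86580 - 4097230)*(-4599765 - 1411177/2393388) = -4183810*(-11009023764997/2393388) = 23029831859116049285/1196694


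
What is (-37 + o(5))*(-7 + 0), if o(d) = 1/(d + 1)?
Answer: 1547/6 ≈ 257.83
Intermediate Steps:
o(d) = 1/(1 + d)
(-37 + o(5))*(-7 + 0) = (-37 + 1/(1 + 5))*(-7 + 0) = (-37 + 1/6)*(-7) = (-37 + ⅙)*(-7) = -221/6*(-7) = 1547/6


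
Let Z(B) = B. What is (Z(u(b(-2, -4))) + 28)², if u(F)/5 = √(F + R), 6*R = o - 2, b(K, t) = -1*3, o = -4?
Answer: 684 + 560*I ≈ 684.0 + 560.0*I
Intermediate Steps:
b(K, t) = -3
R = -1 (R = (-4 - 2)/6 = (⅙)*(-6) = -1)
u(F) = 5*√(-1 + F) (u(F) = 5*√(F - 1) = 5*√(-1 + F))
(Z(u(b(-2, -4))) + 28)² = (5*√(-1 - 3) + 28)² = (5*√(-4) + 28)² = (5*(2*I) + 28)² = (10*I + 28)² = (28 + 10*I)²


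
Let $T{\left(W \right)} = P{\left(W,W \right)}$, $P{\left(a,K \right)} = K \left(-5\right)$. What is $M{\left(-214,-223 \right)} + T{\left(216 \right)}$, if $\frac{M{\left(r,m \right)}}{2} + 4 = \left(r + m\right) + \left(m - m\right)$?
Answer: $-1962$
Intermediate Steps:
$P{\left(a,K \right)} = - 5 K$
$T{\left(W \right)} = - 5 W$
$M{\left(r,m \right)} = -8 + 2 m + 2 r$ ($M{\left(r,m \right)} = -8 + 2 \left(\left(r + m\right) + \left(m - m\right)\right) = -8 + 2 \left(\left(m + r\right) + 0\right) = -8 + 2 \left(m + r\right) = -8 + \left(2 m + 2 r\right) = -8 + 2 m + 2 r$)
$M{\left(-214,-223 \right)} + T{\left(216 \right)} = \left(-8 + 2 \left(-223\right) + 2 \left(-214\right)\right) - 1080 = \left(-8 - 446 - 428\right) - 1080 = -882 - 1080 = -1962$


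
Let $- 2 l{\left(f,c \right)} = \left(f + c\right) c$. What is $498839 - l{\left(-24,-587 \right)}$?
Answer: $\frac{1356335}{2} \approx 6.7817 \cdot 10^{5}$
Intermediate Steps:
$l{\left(f,c \right)} = - \frac{c \left(c + f\right)}{2}$ ($l{\left(f,c \right)} = - \frac{\left(f + c\right) c}{2} = - \frac{\left(c + f\right) c}{2} = - \frac{c \left(c + f\right)}{2}$)
$498839 - l{\left(-24,-587 \right)} = 498839 - \left(- \frac{1}{2}\right) \left(-587\right) \left(-587 - 24\right) = 498839 - \left(- \frac{1}{2}\right) \left(-587\right) \left(-611\right) = 498839 - - \frac{358657}{2} = 498839 + \frac{358657}{2} = \frac{1356335}{2}$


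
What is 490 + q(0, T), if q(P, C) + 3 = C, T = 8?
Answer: 495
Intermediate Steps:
q(P, C) = -3 + C
490 + q(0, T) = 490 + (-3 + 8) = 490 + 5 = 495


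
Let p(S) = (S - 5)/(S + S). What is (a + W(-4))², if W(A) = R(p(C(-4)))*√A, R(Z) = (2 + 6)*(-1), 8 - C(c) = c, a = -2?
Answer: -252 + 64*I ≈ -252.0 + 64.0*I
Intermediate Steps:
C(c) = 8 - c
p(S) = (-5 + S)/(2*S) (p(S) = (-5 + S)/((2*S)) = (-5 + S)*(1/(2*S)) = (-5 + S)/(2*S))
R(Z) = -8 (R(Z) = 8*(-1) = -8)
W(A) = -8*√A
(a + W(-4))² = (-2 - 16*I)²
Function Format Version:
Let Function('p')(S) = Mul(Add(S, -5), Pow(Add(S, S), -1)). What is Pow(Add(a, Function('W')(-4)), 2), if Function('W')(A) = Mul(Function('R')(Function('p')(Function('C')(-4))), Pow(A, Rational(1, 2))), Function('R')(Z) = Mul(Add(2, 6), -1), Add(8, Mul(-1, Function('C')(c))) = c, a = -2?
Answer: Add(-252, Mul(64, I)) ≈ Add(-252.00, Mul(64.000, I))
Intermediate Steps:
Function('C')(c) = Add(8, Mul(-1, c))
Function('p')(S) = Mul(Rational(1, 2), Pow(S, -1), Add(-5, S)) (Function('p')(S) = Mul(Add(-5, S), Pow(Mul(2, S), -1)) = Mul(Add(-5, S), Mul(Rational(1, 2), Pow(S, -1))) = Mul(Rational(1, 2), Pow(S, -1), Add(-5, S)))
Function('R')(Z) = -8 (Function('R')(Z) = Mul(8, -1) = -8)
Function('W')(A) = Mul(-8, Pow(A, Rational(1, 2)))
Pow(Add(a, Function('W')(-4)), 2) = Pow(Add(-2, Mul(-8, Pow(-4, Rational(1, 2)))), 2) = Pow(Add(-2, Mul(-8, Mul(2, I))), 2) = Pow(Add(-2, Mul(-16, I)), 2)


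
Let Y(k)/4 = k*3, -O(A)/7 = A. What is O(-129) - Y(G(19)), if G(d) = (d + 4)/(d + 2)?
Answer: 6229/7 ≈ 889.86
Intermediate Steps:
O(A) = -7*A
G(d) = (4 + d)/(2 + d)
Y(k) = 12*k (Y(k) = 4*(k*3) = 4*(3*k) = 12*k)
O(-129) - Y(G(19)) = -7*(-129) - 12*(4 + 19)/(2 + 19) = 903 - 12*23/21 = 903 - 1*92/7 = 903 - 92/7 = 6229/7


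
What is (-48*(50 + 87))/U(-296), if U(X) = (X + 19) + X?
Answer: 2192/191 ≈ 11.476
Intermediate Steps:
U(X) = 19 + 2*X (U(X) = (19 + X) + X = 19 + 2*X)
(-48*(50 + 87))/U(-296) = (-48*(50 + 87))/(19 + 2*(-296)) = (-48*137)/(19 - 592) = -6576/(-573) = -6576*(-1/573) = 2192/191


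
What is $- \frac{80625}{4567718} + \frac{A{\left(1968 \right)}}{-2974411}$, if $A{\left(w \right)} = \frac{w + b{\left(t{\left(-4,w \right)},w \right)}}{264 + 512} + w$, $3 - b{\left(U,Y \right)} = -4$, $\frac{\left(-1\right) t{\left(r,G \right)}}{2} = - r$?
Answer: $- \frac{204100124969}{11144763250888} \approx -0.018314$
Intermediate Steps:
$t{\left(r,G \right)} = 2 r$ ($t{\left(r,G \right)} = - 2 \left(- r\right) = 2 r$)
$b{\left(U,Y \right)} = 7$ ($b{\left(U,Y \right)} = 3 - -4 = 3 + 4 = 7$)
$A{\left(w \right)} = \frac{7}{776} + \frac{777 w}{776}$ ($A{\left(w \right)} = \frac{w + 7}{264 + 512} + w = \frac{7 + w}{776} + w = \left(7 + w\right) \frac{1}{776} + w = \left(\frac{7}{776} + \frac{w}{776}\right) + w = \frac{7}{776} + \frac{777 w}{776}$)
$- \frac{80625}{4567718} + \frac{A{\left(1968 \right)}}{-2974411} = - \frac{80625}{4567718} + \frac{\frac{7}{776} + \frac{777}{776} \cdot 1968}{-2974411} = \left(-80625\right) \frac{1}{4567718} + \left(\frac{7}{776} + \frac{191142}{97}\right) \left(- \frac{1}{2974411}\right) = - \frac{1875}{106226} + \frac{1529143}{776} \left(- \frac{1}{2974411}\right) = - \frac{1875}{106226} - \frac{139013}{209831176} = - \frac{204100124969}{11144763250888}$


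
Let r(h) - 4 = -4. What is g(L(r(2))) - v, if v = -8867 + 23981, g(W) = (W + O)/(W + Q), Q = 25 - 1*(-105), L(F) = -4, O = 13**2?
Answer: -634733/42 ≈ -15113.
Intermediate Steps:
O = 169
r(h) = 0 (r(h) = 4 - 4 = 0)
Q = 130 (Q = 25 + 105 = 130)
g(W) = (169 + W)/(130 + W) (g(W) = (W + 169)/(W + 130) = (169 + W)/(130 + W))
v = 15114
g(L(r(2))) - v = (169 - 4)/(130 - 4) - 1*15114 = 165/126 - 15114 = (1/126)*165 - 15114 = 55/42 - 15114 = -634733/42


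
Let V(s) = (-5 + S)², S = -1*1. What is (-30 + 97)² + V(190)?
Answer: 4525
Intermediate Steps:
S = -1
V(s) = 36 (V(s) = (-5 - 1)² = (-6)² = 36)
(-30 + 97)² + V(190) = (-30 + 97)² + 36 = 67² + 36 = 4489 + 36 = 4525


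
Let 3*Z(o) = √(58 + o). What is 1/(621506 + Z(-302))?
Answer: 2796777/1738213686284 - 3*I*√61/1738213686284 ≈ 1.609e-6 - 1.348e-11*I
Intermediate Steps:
Z(o) = √(58 + o)/3
1/(621506 + Z(-302)) = 1/(621506 + √(58 - 302)/3) = 1/(621506 + √(-244)/3) = 1/(621506 + (2*I*√61)/3) = 1/(621506 + 2*I*√61/3)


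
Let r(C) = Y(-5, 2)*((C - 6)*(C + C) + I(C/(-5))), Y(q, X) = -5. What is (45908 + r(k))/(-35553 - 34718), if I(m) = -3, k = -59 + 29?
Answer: -35123/70271 ≈ -0.49982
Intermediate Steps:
k = -30
r(C) = 15 - 10*C*(-6 + C) (r(C) = -5*((C - 6)*(C + C) - 3) = -5*((-6 + C)*(2*C) - 3) = -5*(2*C*(-6 + C) - 3) = -5*(-3 + 2*C*(-6 + C)) = 15 - 10*C*(-6 + C))
(45908 + r(k))/(-35553 - 34718) = (45908 + (15 - 10*(-30)**2 + 60*(-30)))/(-35553 - 34718) = (45908 + (15 - 10*900 - 1800))/(-70271) = (45908 + (15 - 9000 - 1800))*(-1/70271) = (45908 - 10785)*(-1/70271) = 35123*(-1/70271) = -35123/70271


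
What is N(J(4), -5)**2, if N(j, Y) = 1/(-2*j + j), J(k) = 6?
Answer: 1/36 ≈ 0.027778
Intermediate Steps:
N(j, Y) = -1/j (N(j, Y) = 1/(-j) = -1/j)
N(J(4), -5)**2 = (-1/6)**2 = 1/36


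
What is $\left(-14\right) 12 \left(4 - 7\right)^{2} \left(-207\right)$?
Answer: $312984$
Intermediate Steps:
$\left(-14\right) 12 \left(4 - 7\right)^{2} \left(-207\right) = - 168 \left(-3\right)^{2} \left(-207\right) = \left(-168\right) 9 \left(-207\right) = \left(-1512\right) \left(-207\right) = 312984$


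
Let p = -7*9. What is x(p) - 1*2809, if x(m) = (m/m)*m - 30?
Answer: -2902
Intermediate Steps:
p = -63
x(m) = -30 + m (x(m) = 1*m - 30 = m - 30 = -30 + m)
x(p) - 1*2809 = (-30 - 63) - 1*2809 = -93 - 2809 = -2902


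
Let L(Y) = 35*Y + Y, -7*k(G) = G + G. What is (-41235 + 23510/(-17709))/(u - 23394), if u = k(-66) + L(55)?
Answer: 5111778875/2652206094 ≈ 1.9274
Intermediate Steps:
k(G) = -2*G/7 (k(G) = -(G + G)/7 = -2*G/7)
L(Y) = 36*Y
u = 13992/7 (u = -2/7*(-66) + 36*55 = 132/7 + 1980 = 13992/7 ≈ 1998.9)
(-41235 + 23510/(-17709))/(u - 23394) = (-41235 + 23510/(-17709))/(13992/7 - 23394) = (-41235 + 23510*(-1/17709))/(-149766/7) = (-41235 - 23510/17709)*(-7/149766) = -730254125/17709*(-7/149766) = 5111778875/2652206094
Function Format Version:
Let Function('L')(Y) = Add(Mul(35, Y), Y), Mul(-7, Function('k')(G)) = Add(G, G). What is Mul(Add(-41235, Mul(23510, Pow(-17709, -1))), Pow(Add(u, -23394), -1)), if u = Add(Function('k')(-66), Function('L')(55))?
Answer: Rational(5111778875, 2652206094) ≈ 1.9274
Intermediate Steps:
Function('k')(G) = Mul(Rational(-2, 7), G) (Function('k')(G) = Mul(Rational(-1, 7), Add(G, G)) = Mul(Rational(-1, 7), Mul(2, G)) = Mul(Rational(-2, 7), G))
Function('L')(Y) = Mul(36, Y)
u = Rational(13992, 7) (u = Add(Mul(Rational(-2, 7), -66), Mul(36, 55)) = Add(Rational(132, 7), 1980) = Rational(13992, 7) ≈ 1998.9)
Mul(Add(-41235, Mul(23510, Pow(-17709, -1))), Pow(Add(u, -23394), -1)) = Mul(Add(-41235, Mul(23510, Pow(-17709, -1))), Pow(Add(Rational(13992, 7), -23394), -1)) = Mul(Add(-41235, Mul(23510, Rational(-1, 17709))), Pow(Rational(-149766, 7), -1)) = Mul(Add(-41235, Rational(-23510, 17709)), Rational(-7, 149766)) = Mul(Rational(-730254125, 17709), Rational(-7, 149766)) = Rational(5111778875, 2652206094)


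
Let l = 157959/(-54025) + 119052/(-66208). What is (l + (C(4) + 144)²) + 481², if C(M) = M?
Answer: 226470861693557/894221800 ≈ 2.5326e+5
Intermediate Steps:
l = -4222483443/894221800 (l = 157959*(-1/54025) + 119052*(-1/66208) = -157959/54025 - 29763/16552 = -4222483443/894221800 ≈ -4.7220)
(l + (C(4) + 144)²) + 481² = (-4222483443/894221800 + (4 + 144)²) + 481² = (-4222483443/894221800 + 148²) + 231361 = (-4222483443/894221800 + 21904) + 231361 = 19582811823757/894221800 + 231361 = 226470861693557/894221800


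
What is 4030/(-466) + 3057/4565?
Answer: -8486194/1063645 ≈ -7.9784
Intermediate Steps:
4030/(-466) + 3057/4565 = 4030*(-1/466) + 3057*(1/4565) = -2015/233 + 3057/4565 = -8486194/1063645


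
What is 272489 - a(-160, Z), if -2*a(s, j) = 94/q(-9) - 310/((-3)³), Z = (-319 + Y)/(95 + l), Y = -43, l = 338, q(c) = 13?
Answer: 95646923/351 ≈ 2.7250e+5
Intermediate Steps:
Z = -362/433 (Z = (-319 - 43)/(95 + 338) = -362/433 ≈ -0.83603)
a(s, j) = -3284/351 (a(s, j) = -(94/13 - 310/((-3)³))/2 = -(94*(1/13) - 310/(-27))/2 = -(94/13 - 310*(-1/27))/2 = -(94/13 + 310/27)/2 = -½*6568/351 = -3284/351)
272489 - a(-160, Z) = 272489 - 1*(-3284/351) = 272489 + 3284/351 = 95646923/351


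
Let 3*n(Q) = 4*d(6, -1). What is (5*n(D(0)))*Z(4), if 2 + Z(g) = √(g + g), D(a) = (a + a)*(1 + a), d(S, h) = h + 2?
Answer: -40/3 + 40*√2/3 ≈ 5.5229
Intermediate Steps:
d(S, h) = 2 + h
D(a) = 2*a*(1 + a) (D(a) = (2*a)*(1 + a) = 2*a*(1 + a))
n(Q) = 4/3 (n(Q) = (4*(2 - 1))/3 = (4*1)/3 = (⅓)*4 = 4/3)
Z(g) = -2 + √2*√g (Z(g) = -2 + √(g + g) = -2 + √(2*g) = -2 + √2*√g)
(5*n(D(0)))*Z(4) = (5*(4/3))*(-2 + √2*√4) = 20*(-2 + √2*2)/3 = 20*(-2 + 2*√2)/3 = -40/3 + 40*√2/3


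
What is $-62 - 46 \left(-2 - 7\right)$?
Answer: $352$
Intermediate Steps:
$-62 - 46 \left(-2 - 7\right) = -62 - -414 = -62 + 414 = 352$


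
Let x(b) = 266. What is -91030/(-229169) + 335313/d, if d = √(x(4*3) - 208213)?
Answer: 91030/229169 - 335313*I*√207947/207947 ≈ 0.39722 - 735.32*I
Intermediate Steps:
d = I*√207947 (d = √(266 - 208213) = √(-207947) = I*√207947 ≈ 456.01*I)
-91030/(-229169) + 335313/d = -91030/(-229169) + 335313/((I*√207947)) = -91030*(-1/229169) + 335313*(-I*√207947/207947) = 91030/229169 - 335313*I*√207947/207947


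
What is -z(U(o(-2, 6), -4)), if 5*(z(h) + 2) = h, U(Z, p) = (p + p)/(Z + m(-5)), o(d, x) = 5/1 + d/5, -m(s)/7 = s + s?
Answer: 754/373 ≈ 2.0214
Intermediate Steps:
m(s) = -14*s (m(s) = -7*(s + s) = -14*s)
o(d, x) = 5 + d/5 (o(d, x) = 5*1 + d*(⅕) = 5 + d/5)
U(Z, p) = 2*p/(70 + Z) (U(Z, p) = (p + p)/(Z - 14*(-5)) = (2*p)/(Z + 70) = (2*p)/(70 + Z) = 2*p/(70 + Z))
z(h) = -2 + h/5
-z(U(o(-2, 6), -4)) = -(-2 + (2*(-4)/(70 + (5 + (⅕)*(-2))))/5) = -(-2 + (2*(-4)/(70 + (5 - ⅖)))/5) = -(-2 + (2*(-4)/(70 + 23/5))/5) = -(-2 + (2*(-4)/(373/5))/5) = -(-2 + (2*(-4)*(5/373))/5) = -(-2 + (⅕)*(-40/373)) = -(-2 - 8/373) = -1*(-754/373) = 754/373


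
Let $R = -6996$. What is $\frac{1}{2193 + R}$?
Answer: $- \frac{1}{4803} \approx -0.0002082$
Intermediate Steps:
$\frac{1}{2193 + R} = \frac{1}{2193 - 6996} = \frac{1}{-4803} = - \frac{1}{4803}$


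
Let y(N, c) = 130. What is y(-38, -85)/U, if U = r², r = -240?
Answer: 13/5760 ≈ 0.0022569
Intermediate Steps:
U = 57600 (U = (-240)² = 57600)
y(-38, -85)/U = 130/57600 = 130*(1/57600) = 13/5760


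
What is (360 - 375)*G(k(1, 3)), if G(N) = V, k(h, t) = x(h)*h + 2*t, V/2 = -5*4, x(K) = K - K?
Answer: 600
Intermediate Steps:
x(K) = 0
V = -40 (V = 2*(-5*4) = 2*(-20) = -40)
k(h, t) = 2*t (k(h, t) = 0*h + 2*t = 0 + 2*t = 2*t)
G(N) = -40
(360 - 375)*G(k(1, 3)) = (360 - 375)*(-40) = -15*(-40) = 600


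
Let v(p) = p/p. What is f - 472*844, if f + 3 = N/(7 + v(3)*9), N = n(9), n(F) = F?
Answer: -6373927/16 ≈ -3.9837e+5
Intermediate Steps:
v(p) = 1
N = 9
f = -39/16 (f = -3 + 9/(7 + 1*9) = -3 + 9/(7 + 9) = -3 + 9/16 = -39/16 ≈ -2.4375)
f - 472*844 = -39/16 - 472*844 = -39/16 - 398368 = -6373927/16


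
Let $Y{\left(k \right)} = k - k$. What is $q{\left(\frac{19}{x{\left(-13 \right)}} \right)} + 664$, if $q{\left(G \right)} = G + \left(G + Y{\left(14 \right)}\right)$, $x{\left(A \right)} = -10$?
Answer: $\frac{3301}{5} \approx 660.2$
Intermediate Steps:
$Y{\left(k \right)} = 0$
$q{\left(G \right)} = 2 G$ ($q{\left(G \right)} = G + \left(G + 0\right) = G + G = 2 G$)
$q{\left(\frac{19}{x{\left(-13 \right)}} \right)} + 664 = 2 \frac{19}{-10} + 664 = 2 \cdot 19 \left(- \frac{1}{10}\right) + 664 = 2 \left(- \frac{19}{10}\right) + 664 = - \frac{19}{5} + 664 = \frac{3301}{5}$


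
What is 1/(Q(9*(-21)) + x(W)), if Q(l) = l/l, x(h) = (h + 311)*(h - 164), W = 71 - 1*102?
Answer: -1/54599 ≈ -1.8315e-5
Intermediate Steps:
W = -31 (W = 71 - 102 = -31)
x(h) = (-164 + h)*(311 + h) (x(h) = (311 + h)*(-164 + h) = (-164 + h)*(311 + h))
Q(l) = 1
1/(Q(9*(-21)) + x(W)) = 1/(1 + (-51004 + (-31)**2 + 147*(-31))) = 1/(1 + (-51004 + 961 - 4557)) = 1/(1 - 54600) = 1/(-54599) = -1/54599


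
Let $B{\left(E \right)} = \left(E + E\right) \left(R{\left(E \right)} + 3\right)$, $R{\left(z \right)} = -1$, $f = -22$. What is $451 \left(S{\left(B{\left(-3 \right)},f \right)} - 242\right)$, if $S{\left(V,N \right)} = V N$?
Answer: $9922$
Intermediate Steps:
$B{\left(E \right)} = 4 E$ ($B{\left(E \right)} = \left(E + E\right) \left(-1 + 3\right) = 2 E 2 = 4 E$)
$S{\left(V,N \right)} = N V$
$451 \left(S{\left(B{\left(-3 \right)},f \right)} - 242\right) = 451 \left(- 22 \cdot 4 \left(-3\right) - 242\right) = 451 \left(\left(-22\right) \left(-12\right) - 242\right) = 451 \left(264 - 242\right) = 451 \cdot 22 = 9922$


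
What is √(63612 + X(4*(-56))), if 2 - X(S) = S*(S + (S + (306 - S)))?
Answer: √81982 ≈ 286.33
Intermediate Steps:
X(S) = 2 - S*(306 + S) (X(S) = 2 - S*(S + (S + (306 - S))) = 2 - S*(S + 306) = 2 - S*(306 + S))
√(63612 + X(4*(-56))) = √(63612 + (2 - (4*(-56))² - 1224*(-56))) = √(63612 + (2 - 1*(-224)² - 306*(-224))) = √(63612 + (2 - 1*50176 + 68544)) = √(63612 + (2 - 50176 + 68544)) = √(63612 + 18370) = √81982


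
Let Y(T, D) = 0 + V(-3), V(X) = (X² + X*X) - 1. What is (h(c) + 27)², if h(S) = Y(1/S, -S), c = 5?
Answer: 1936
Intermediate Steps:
V(X) = -1 + 2*X² (V(X) = (X² + X²) - 1 = 2*X² - 1 = -1 + 2*X²)
Y(T, D) = 17 (Y(T, D) = 0 + (-1 + 2*(-3)²) = 0 + (-1 + 2*9) = 0 + (-1 + 18) = 0 + 17 = 17)
h(S) = 17
(h(c) + 27)² = (17 + 27)² = 44² = 1936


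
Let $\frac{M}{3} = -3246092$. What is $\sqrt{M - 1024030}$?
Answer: $i \sqrt{10762306} \approx 3280.6 i$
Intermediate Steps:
$M = -9738276$ ($M = 3 \left(-3246092\right) = -9738276$)
$\sqrt{M - 1024030} = \sqrt{-9738276 - 1024030} = \sqrt{-10762306} = i \sqrt{10762306}$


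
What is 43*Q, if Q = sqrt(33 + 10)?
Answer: 43*sqrt(43) ≈ 281.97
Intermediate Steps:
Q = sqrt(43) ≈ 6.5574
43*Q = 43*sqrt(43)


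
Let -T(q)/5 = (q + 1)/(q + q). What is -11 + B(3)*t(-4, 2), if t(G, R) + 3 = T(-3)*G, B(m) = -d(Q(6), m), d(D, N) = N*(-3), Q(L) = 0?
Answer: 22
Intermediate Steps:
T(q) = -5*(1 + q)/(2*q) (T(q) = -5*(q + 1)/(q + q) = -5*(1 + q)/(2*q))
d(D, N) = -3*N
B(m) = 3*m (B(m) = -(-3)*m = 3*m)
t(G, R) = -3 - 5*G/3 (t(G, R) = -3 + ((5/2)*(-1 - 1*(-3))/(-3))*G = -3 + ((5/2)*(-⅓)*(-1 + 3))*G = -3 + ((5/2)*(-⅓)*2)*G = -3 - 5*G/3)
-11 + B(3)*t(-4, 2) = -11 + (3*3)*(-3 - 5/3*(-4)) = -11 + 9*(-3 + 20/3) = -11 + 9*(11/3) = -11 + 33 = 22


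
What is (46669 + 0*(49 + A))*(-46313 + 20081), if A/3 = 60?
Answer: -1224221208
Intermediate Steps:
A = 180 (A = 3*60 = 180)
(46669 + 0*(49 + A))*(-46313 + 20081) = (46669 + 0*(49 + 180))*(-46313 + 20081) = (46669 + 0*229)*(-26232) = (46669 + 0)*(-26232) = 46669*(-26232) = -1224221208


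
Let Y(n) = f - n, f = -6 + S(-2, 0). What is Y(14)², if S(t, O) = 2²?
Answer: 256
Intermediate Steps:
S(t, O) = 4
f = -2 (f = -6 + 4 = -2)
Y(n) = -2 - n
Y(14)² = (-2 - 1*14)² = (-2 - 14)² = (-16)² = 256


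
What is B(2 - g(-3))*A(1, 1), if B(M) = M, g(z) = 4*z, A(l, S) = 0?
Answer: 0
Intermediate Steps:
B(2 - g(-3))*A(1, 1) = (2 - 4*(-3))*0 = (2 - 1*(-12))*0 = (2 + 12)*0 = 14*0 = 0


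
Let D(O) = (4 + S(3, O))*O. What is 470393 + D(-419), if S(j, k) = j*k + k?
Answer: 1170961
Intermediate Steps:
S(j, k) = k + j*k
D(O) = O*(4 + 4*O) (D(O) = (4 + O*(1 + 3))*O = (4 + O*4)*O = (4 + 4*O)*O = O*(4 + 4*O))
470393 + D(-419) = 470393 + 4*(-419)*(1 - 419) = 470393 + 4*(-419)*(-418) = 470393 + 700568 = 1170961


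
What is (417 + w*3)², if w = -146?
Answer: 441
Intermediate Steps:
(417 + w*3)² = (417 - 146*3)² = (417 - 438)² = (-21)² = 441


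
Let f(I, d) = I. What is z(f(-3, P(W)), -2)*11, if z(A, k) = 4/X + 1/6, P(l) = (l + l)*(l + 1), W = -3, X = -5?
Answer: -209/30 ≈ -6.9667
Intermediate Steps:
P(l) = 2*l*(1 + l) (P(l) = (2*l)*(1 + l) = 2*l*(1 + l))
z(A, k) = -19/30 (z(A, k) = 4/(-5) + 1/6 = 4*(-⅕) + 1*(⅙) = -⅘ + ⅙ = -19/30)
z(f(-3, P(W)), -2)*11 = -19/30*11 = -209/30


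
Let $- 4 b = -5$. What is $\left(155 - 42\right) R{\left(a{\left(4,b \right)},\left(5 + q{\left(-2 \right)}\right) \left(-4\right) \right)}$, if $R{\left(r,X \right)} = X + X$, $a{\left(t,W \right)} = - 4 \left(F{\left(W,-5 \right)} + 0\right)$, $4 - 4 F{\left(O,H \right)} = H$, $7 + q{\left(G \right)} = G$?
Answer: $3616$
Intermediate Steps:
$b = \frac{5}{4}$ ($b = \left(- \frac{1}{4}\right) \left(-5\right) = \frac{5}{4} \approx 1.25$)
$q{\left(G \right)} = -7 + G$
$F{\left(O,H \right)} = 1 - \frac{H}{4}$
$a{\left(t,W \right)} = -9$ ($a{\left(t,W \right)} = - 4 \left(\left(1 - - \frac{5}{4}\right) + 0\right) = - 4 \left(\left(1 + \frac{5}{4}\right) + 0\right) = - 4 \left(\frac{9}{4} + 0\right) = \left(-4\right) \frac{9}{4} = -9$)
$R{\left(r,X \right)} = 2 X$
$\left(155 - 42\right) R{\left(a{\left(4,b \right)},\left(5 + q{\left(-2 \right)}\right) \left(-4\right) \right)} = \left(155 - 42\right) 2 \left(5 - 9\right) \left(-4\right) = 113 \cdot 2 \left(5 - 9\right) \left(-4\right) = 113 \cdot 2 \left(\left(-4\right) \left(-4\right)\right) = 113 \cdot 2 \cdot 16 = 113 \cdot 32 = 3616$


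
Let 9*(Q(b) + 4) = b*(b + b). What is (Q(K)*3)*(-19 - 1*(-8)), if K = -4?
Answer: 44/3 ≈ 14.667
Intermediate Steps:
Q(b) = -4 + 2*b²/9 (Q(b) = -4 + (b*(b + b))/9 = -4 + (b*(2*b))/9 = -4 + (2*b²)/9 = -4 + 2*b²/9)
(Q(K)*3)*(-19 - 1*(-8)) = ((-4 + (2/9)*(-4)²)*3)*(-19 - 1*(-8)) = ((-4 + (2/9)*16)*3)*(-19 + 8) = ((-4 + 32/9)*3)*(-11) = -4/9*3*(-11) = -4/3*(-11) = 44/3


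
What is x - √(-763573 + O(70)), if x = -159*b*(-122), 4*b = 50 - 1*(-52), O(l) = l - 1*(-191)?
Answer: 494649 - 4*I*√47707 ≈ 4.9465e+5 - 873.68*I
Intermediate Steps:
O(l) = 191 + l (O(l) = l + 191 = 191 + l)
b = 51/2 (b = (50 - 1*(-52))/4 = (50 + 52)/4 = (¼)*102 = 51/2 ≈ 25.500)
x = 494649 (x = -159*51/2*(-122) = -8109/2*(-122) = 494649)
x - √(-763573 + O(70)) = 494649 - √(-763573 + (191 + 70)) = 494649 - √(-763573 + 261) = 494649 - √(-763312) = 494649 - 4*I*√47707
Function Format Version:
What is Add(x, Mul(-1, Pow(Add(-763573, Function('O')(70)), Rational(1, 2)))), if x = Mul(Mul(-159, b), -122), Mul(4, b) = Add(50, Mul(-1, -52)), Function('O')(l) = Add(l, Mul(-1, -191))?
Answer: Add(494649, Mul(-4, I, Pow(47707, Rational(1, 2)))) ≈ Add(4.9465e+5, Mul(-873.68, I))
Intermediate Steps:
Function('O')(l) = Add(191, l) (Function('O')(l) = Add(l, 191) = Add(191, l))
b = Rational(51, 2) (b = Mul(Rational(1, 4), Add(50, Mul(-1, -52))) = Mul(Rational(1, 4), Add(50, 52)) = Mul(Rational(1, 4), 102) = Rational(51, 2) ≈ 25.500)
x = 494649 (x = Mul(Mul(-159, Rational(51, 2)), -122) = Mul(Rational(-8109, 2), -122) = 494649)
Add(x, Mul(-1, Pow(Add(-763573, Function('O')(70)), Rational(1, 2)))) = Add(494649, Mul(-1, Pow(Add(-763573, Add(191, 70)), Rational(1, 2)))) = Add(494649, Mul(-1, Pow(Add(-763573, 261), Rational(1, 2)))) = Add(494649, Mul(-1, Pow(-763312, Rational(1, 2)))) = Add(494649, Mul(-1, Mul(4, I, Pow(47707, Rational(1, 2))))) = Add(494649, Mul(-4, I, Pow(47707, Rational(1, 2))))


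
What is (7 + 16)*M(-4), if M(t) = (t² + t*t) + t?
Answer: 644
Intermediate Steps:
M(t) = t + 2*t² (M(t) = (t² + t²) + t = 2*t² + t = t + 2*t²)
(7 + 16)*M(-4) = (7 + 16)*(-4*(1 + 2*(-4))) = 23*(-4*(1 - 8)) = 23*(-4*(-7)) = 23*28 = 644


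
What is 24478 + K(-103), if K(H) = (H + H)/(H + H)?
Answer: 24479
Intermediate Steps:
K(H) = 1 (K(H) = (2*H)/((2*H)) = (2*H)*(1/(2*H)) = 1)
24478 + K(-103) = 24478 + 1 = 24479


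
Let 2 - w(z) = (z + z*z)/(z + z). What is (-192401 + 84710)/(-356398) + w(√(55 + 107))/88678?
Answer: 9550357095/31604661844 - 9*√2/177356 ≈ 0.30211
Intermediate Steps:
w(z) = 2 - (z + z²)/(2*z) (w(z) = 2 - (z + z*z)/(z + z) = 2 - (z + z²)/(2*z))
(-192401 + 84710)/(-356398) + w(√(55 + 107))/88678 = (-192401 + 84710)/(-356398) + (3/2 - √(55 + 107)/2)/88678 = -107691*(-1/356398) + (3/2 - 9*√2/2)*(1/88678) = 107691/356398 + (3/2 - 9*√2/2)*(1/88678) = 107691/356398 + (3/177356 - 9*√2/177356) = 9550357095/31604661844 - 9*√2/177356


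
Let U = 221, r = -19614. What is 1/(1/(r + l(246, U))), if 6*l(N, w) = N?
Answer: -19573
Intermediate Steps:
l(N, w) = N/6
1/(1/(r + l(246, U))) = 1/(1/(-19614 + (1/6)*246)) = 1/(1/(-19614 + 41)) = 1/(1/(-19573)) = 1/(-1/19573) = -19573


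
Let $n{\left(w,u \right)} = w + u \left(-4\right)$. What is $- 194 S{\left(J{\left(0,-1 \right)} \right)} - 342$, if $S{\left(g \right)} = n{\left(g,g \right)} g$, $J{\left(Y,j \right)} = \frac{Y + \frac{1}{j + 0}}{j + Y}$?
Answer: $240$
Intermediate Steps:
$J{\left(Y,j \right)} = \frac{Y + \frac{1}{j}}{Y + j}$
$n{\left(w,u \right)} = w - 4 u$
$S{\left(g \right)} = - 3 g^{2}$ ($S{\left(g \right)} = \left(g - 4 g\right) g = - 3 g g = - 3 g^{2}$)
$- 194 S{\left(J{\left(0,-1 \right)} \right)} - 342 = - 194 \left(- 3 \left(\frac{1 + 0 \left(-1\right)}{\left(-1\right) \left(0 - 1\right)}\right)^{2}\right) - 342 = - 194 \left(- 3 \left(- \frac{1 + 0}{-1}\right)^{2}\right) - 342 = - 194 \left(- 3 \left(\left(-1\right) \left(-1\right) 1\right)^{2}\right) - 342 = - 194 \left(- 3 \cdot 1^{2}\right) - 342 = - 194 \left(\left(-3\right) 1\right) - 342 = \left(-194\right) \left(-3\right) - 342 = 582 - 342 = 240$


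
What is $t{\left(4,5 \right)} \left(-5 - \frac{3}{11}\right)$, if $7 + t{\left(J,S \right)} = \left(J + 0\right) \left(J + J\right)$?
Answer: $- \frac{1450}{11} \approx -131.82$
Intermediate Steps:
$t{\left(J,S \right)} = -7 + 2 J^{2}$ ($t{\left(J,S \right)} = -7 + \left(J + 0\right) \left(J + J\right) = -7 + J 2 J = -7 + 2 J^{2}$)
$t{\left(4,5 \right)} \left(-5 - \frac{3}{11}\right) = \left(-7 + 2 \cdot 4^{2}\right) \left(-5 - \frac{3}{11}\right) = \left(-7 + 2 \cdot 16\right) \left(-5 - \frac{3}{11}\right) = \left(-7 + 32\right) \left(-5 - \frac{3}{11}\right) = 25 \left(- \frac{58}{11}\right) = - \frac{1450}{11}$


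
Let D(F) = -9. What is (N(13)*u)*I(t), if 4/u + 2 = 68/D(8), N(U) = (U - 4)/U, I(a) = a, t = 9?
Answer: -1458/559 ≈ -2.6082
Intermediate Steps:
N(U) = (-4 + U)/U
u = -18/43 (u = 4/(-2 + 68/(-9)) = 4/(-2 + 68*(-⅑)) = 4/(-2 - 68/9) = 4/(-86/9) = 4*(-9/86) = -18/43 ≈ -0.41860)
(N(13)*u)*I(t) = (((-4 + 13)/13)*(-18/43))*9 = (((1/13)*9)*(-18/43))*9 = ((9/13)*(-18/43))*9 = -162/559*9 = -1458/559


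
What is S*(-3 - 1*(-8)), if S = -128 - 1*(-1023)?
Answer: 4475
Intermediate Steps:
S = 895 (S = -128 + 1023 = 895)
S*(-3 - 1*(-8)) = 895*(-3 - 1*(-8)) = 895*(-3 + 8) = 895*5 = 4475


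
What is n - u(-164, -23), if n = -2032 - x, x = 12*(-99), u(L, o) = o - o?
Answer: -844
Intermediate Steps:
u(L, o) = 0
x = -1188
n = -844 (n = -2032 - 1*(-1188) = -2032 + 1188 = -844)
n - u(-164, -23) = -844 - 1*0 = -844 + 0 = -844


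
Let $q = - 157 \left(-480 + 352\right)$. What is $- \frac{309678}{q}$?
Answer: $- \frac{154839}{10048} \approx -15.41$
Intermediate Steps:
$q = 20096$ ($q = \left(-157\right) \left(-128\right) = 20096$)
$- \frac{309678}{q} = - \frac{309678}{20096} = \left(-309678\right) \frac{1}{20096} = - \frac{154839}{10048}$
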